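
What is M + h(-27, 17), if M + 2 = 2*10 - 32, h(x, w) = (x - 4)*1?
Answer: -45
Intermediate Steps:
h(x, w) = -4 + x (h(x, w) = (-4 + x)*1 = -4 + x)
M = -14 (M = -2 + (2*10 - 32) = -2 + (20 - 32) = -2 - 12 = -14)
M + h(-27, 17) = -14 + (-4 - 27) = -14 - 31 = -45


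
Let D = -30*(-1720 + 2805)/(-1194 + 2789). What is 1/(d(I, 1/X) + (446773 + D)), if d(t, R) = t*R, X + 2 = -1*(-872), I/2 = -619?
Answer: 4785/2137704346 ≈ 2.2384e-6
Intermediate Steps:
I = -1238 (I = 2*(-619) = -1238)
X = 870 (X = -2 - 1*(-872) = -2 + 872 = 870)
D = -6510/319 (D = -32550/1595 = -30*217/319 = -6510/319 ≈ -20.408)
d(t, R) = R*t
1/(d(I, 1/X) + (446773 + D)) = 1/(-1238/870 + (446773 - 6510/319)) = 1/((1/870)*(-1238) + 142514077/319) = 1/(-619/435 + 142514077/319) = 1/(2137704346/4785) = 4785/2137704346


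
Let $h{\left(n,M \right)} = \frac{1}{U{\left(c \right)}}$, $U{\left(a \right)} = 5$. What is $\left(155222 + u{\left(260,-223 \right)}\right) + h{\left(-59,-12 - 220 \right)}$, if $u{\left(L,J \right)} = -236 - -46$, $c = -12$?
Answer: $\frac{775161}{5} \approx 1.5503 \cdot 10^{5}$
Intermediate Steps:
$u{\left(L,J \right)} = -190$ ($u{\left(L,J \right)} = -236 + 46 = -190$)
$h{\left(n,M \right)} = \frac{1}{5}$
$\left(155222 + u{\left(260,-223 \right)}\right) + h{\left(-59,-12 - 220 \right)} = \left(155222 - 190\right) + \frac{1}{5} = 155032 + \frac{1}{5} = \frac{775161}{5}$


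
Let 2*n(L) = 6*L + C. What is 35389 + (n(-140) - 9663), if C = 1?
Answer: 50613/2 ≈ 25307.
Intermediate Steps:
n(L) = 1/2 + 3*L (n(L) = (6*L + 1)/2 = (1 + 6*L)/2 = 1/2 + 3*L)
35389 + (n(-140) - 9663) = 35389 + ((1/2 + 3*(-140)) - 9663) = 35389 + ((1/2 - 420) - 9663) = 35389 + (-839/2 - 9663) = 35389 - 20165/2 = 50613/2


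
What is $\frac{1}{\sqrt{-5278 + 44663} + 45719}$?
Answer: $\frac{45719}{2090187576} - \frac{\sqrt{39385}}{2090187576} \approx 2.1778 \cdot 10^{-5}$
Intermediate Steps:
$\frac{1}{\sqrt{-5278 + 44663} + 45719} = \frac{1}{\sqrt{39385} + 45719} = \frac{1}{45719 + \sqrt{39385}}$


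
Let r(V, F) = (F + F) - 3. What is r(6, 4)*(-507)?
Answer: -2535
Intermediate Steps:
r(V, F) = -3 + 2*F (r(V, F) = 2*F - 3 = -3 + 2*F)
r(6, 4)*(-507) = (-3 + 2*4)*(-507) = (-3 + 8)*(-507) = 5*(-507) = -2535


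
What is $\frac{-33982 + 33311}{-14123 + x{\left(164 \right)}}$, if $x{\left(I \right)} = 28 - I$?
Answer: $\frac{671}{14259} \approx 0.047058$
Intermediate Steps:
$\frac{-33982 + 33311}{-14123 + x{\left(164 \right)}} = \frac{-33982 + 33311}{-14123 + \left(28 - 164\right)} = - \frac{671}{-14123 + \left(28 - 164\right)} = - \frac{671}{-14123 - 136} = - \frac{671}{-14259} = \left(-671\right) \left(- \frac{1}{14259}\right) = \frac{671}{14259}$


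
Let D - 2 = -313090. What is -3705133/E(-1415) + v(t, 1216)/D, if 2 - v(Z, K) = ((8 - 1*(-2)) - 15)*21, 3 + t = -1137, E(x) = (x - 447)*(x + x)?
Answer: -15271006749/21707956480 ≈ -0.70347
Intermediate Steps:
D = -313088 (D = 2 - 313090 = -313088)
E(x) = 2*x*(-447 + x) (E(x) = (-447 + x)*(2*x) = 2*x*(-447 + x))
t = -1140 (t = -3 - 1137 = -1140)
v(Z, K) = 107 (v(Z, K) = 2 - ((8 - 1*(-2)) - 15)*21 = 2 - ((8 + 2) - 15)*21 = 2 - (10 - 15)*21 = 2 - (-5)*21 = 2 - 1*(-105) = 2 + 105 = 107)
-3705133/E(-1415) + v(t, 1216)/D = -3705133*(-1/(2830*(-447 - 1415))) + 107/(-313088) = -3705133/(2*(-1415)*(-1862)) + 107*(-1/313088) = -3705133/5269460 - 107/313088 = -3705133*1/5269460 - 107/313088 = -195007/277340 - 107/313088 = -15271006749/21707956480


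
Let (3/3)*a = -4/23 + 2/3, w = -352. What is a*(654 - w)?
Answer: 34204/69 ≈ 495.71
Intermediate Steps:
a = 34/69 (a = -4/23 + 2/3 = 34/69 ≈ 0.49275)
a*(654 - w) = 34*(654 - 1*(-352))/69 = 34*(654 + 352)/69 = (34/69)*1006 = 34204/69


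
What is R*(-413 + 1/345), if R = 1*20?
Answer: -569936/69 ≈ -8259.9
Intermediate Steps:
R = 20
R*(-413 + 1/345) = 20*(-413 + 1/345) = 20*(-142484/345) = -569936/69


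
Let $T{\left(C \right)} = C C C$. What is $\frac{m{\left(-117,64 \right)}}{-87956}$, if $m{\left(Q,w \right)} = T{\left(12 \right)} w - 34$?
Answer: $- \frac{55279}{43978} \approx -1.257$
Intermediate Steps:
$T{\left(C \right)} = C^{3}$ ($T{\left(C \right)} = C^{2} C = C^{3}$)
$m{\left(Q,w \right)} = -34 + 1728 w$ ($m{\left(Q,w \right)} = 12^{3} w - 34 = 1728 w - 34 = -34 + 1728 w$)
$\frac{m{\left(-117,64 \right)}}{-87956} = \frac{-34 + 1728 \cdot 64}{-87956} = \left(-34 + 110592\right) \left(- \frac{1}{87956}\right) = 110558 \left(- \frac{1}{87956}\right) = - \frac{55279}{43978}$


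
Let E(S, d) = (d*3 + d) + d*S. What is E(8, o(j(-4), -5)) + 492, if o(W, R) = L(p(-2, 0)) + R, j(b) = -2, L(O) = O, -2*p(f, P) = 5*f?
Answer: 492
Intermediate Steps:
p(f, P) = -5*f/2
o(W, R) = 5 + R (o(W, R) = -5/2*(-2) + R = 5 + R)
E(S, d) = 4*d + S*d (E(S, d) = (3*d + d) + S*d = 4*d + S*d)
E(8, o(j(-4), -5)) + 492 = (5 - 5)*(4 + 8) + 492 = 0*12 + 492 = 0 + 492 = 492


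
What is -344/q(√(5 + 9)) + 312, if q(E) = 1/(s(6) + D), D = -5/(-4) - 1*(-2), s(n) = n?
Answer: -2870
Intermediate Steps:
D = 13/4 (D = -5*(-¼) + 2 = 5/4 + 2 = 13/4 ≈ 3.2500)
q(E) = 4/37 (q(E) = 1/(6 + 13/4) = 1/(37/4) = 4/37)
-344/q(√(5 + 9)) + 312 = -344/(4/37) + 312 = (37/4)*(-344) + 312 = -3182 + 312 = -2870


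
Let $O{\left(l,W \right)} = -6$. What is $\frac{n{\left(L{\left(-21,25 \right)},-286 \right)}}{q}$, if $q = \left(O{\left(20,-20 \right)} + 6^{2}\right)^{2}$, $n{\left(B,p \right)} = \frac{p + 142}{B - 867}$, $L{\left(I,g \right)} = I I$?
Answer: $\frac{2}{5325} \approx 0.00037559$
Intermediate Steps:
$L{\left(I,g \right)} = I^{2}$
$n{\left(B,p \right)} = \frac{142 + p}{-867 + B}$
$q = 900$ ($q = \left(-6 + 6^{2}\right)^{2} = \left(-6 + 36\right)^{2} = 30^{2} = 900$)
$\frac{n{\left(L{\left(-21,25 \right)},-286 \right)}}{q} = \frac{\frac{1}{-867 + \left(-21\right)^{2}} \left(142 - 286\right)}{900} = \frac{1}{-867 + 441} \left(-144\right) \frac{1}{900} = \frac{1}{-426} \left(-144\right) \frac{1}{900} = \left(- \frac{1}{426}\right) \left(-144\right) \frac{1}{900} = \frac{24}{71} \cdot \frac{1}{900} = \frac{2}{5325}$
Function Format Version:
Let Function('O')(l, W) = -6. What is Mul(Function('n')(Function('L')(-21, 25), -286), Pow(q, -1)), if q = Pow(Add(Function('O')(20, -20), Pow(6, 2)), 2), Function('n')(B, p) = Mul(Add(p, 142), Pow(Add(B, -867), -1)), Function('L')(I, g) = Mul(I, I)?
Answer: Rational(2, 5325) ≈ 0.00037559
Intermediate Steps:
Function('L')(I, g) = Pow(I, 2)
Function('n')(B, p) = Mul(Pow(Add(-867, B), -1), Add(142, p)) (Function('n')(B, p) = Mul(Add(142, p), Pow(Add(-867, B), -1)) = Mul(Pow(Add(-867, B), -1), Add(142, p)))
q = 900 (q = Pow(Add(-6, Pow(6, 2)), 2) = Pow(Add(-6, 36), 2) = Pow(30, 2) = 900)
Mul(Function('n')(Function('L')(-21, 25), -286), Pow(q, -1)) = Mul(Mul(Pow(Add(-867, Pow(-21, 2)), -1), Add(142, -286)), Pow(900, -1)) = Mul(Mul(Pow(Add(-867, 441), -1), -144), Rational(1, 900)) = Mul(Mul(Pow(-426, -1), -144), Rational(1, 900)) = Mul(Mul(Rational(-1, 426), -144), Rational(1, 900)) = Mul(Rational(24, 71), Rational(1, 900)) = Rational(2, 5325)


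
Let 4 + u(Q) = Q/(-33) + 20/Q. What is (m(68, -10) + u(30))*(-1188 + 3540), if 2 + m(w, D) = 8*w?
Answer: 13912864/11 ≈ 1.2648e+6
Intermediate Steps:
u(Q) = -4 + 20/Q - Q/33 (u(Q) = -4 + (Q/(-33) + 20/Q) = -4 + (Q*(-1/33) + 20/Q) = -4 + (-Q/33 + 20/Q) = -4 + (20/Q - Q/33) = -4 + 20/Q - Q/33)
m(w, D) = -2 + 8*w
(m(68, -10) + u(30))*(-1188 + 3540) = ((-2 + 8*68) + (-4 + 20/30 - 1/33*30))*(-1188 + 3540) = ((-2 + 544) + (-4 + 20*(1/30) - 10/11))*2352 = (542 + (-4 + 2/3 - 10/11))*2352 = (542 - 140/33)*2352 = (17746/33)*2352 = 13912864/11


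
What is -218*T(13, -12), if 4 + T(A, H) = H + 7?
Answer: 1962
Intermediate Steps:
T(A, H) = 3 + H (T(A, H) = -4 + (H + 7) = -4 + (7 + H) = 3 + H)
-218*T(13, -12) = -218*(3 - 12) = -218*(-9) = 1962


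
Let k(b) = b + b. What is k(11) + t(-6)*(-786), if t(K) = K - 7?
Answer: 10240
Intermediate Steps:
k(b) = 2*b
t(K) = -7 + K
k(11) + t(-6)*(-786) = 2*11 + (-7 - 6)*(-786) = 22 - 13*(-786) = 22 + 10218 = 10240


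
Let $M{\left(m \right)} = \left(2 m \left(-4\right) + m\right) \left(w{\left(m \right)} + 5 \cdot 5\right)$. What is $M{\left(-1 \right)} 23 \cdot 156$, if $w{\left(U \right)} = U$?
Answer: $602784$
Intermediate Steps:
$M{\left(m \right)} = - 7 m \left(25 + m\right)$ ($M{\left(m \right)} = \left(2 m \left(-4\right) + m\right) \left(m + 5 \cdot 5\right) = \left(- 8 m + m\right) \left(m + 25\right) = - 7 m \left(25 + m\right)$)
$M{\left(-1 \right)} 23 \cdot 156 = \left(-7\right) \left(-1\right) \left(25 - 1\right) 23 \cdot 156 = \left(-7\right) \left(-1\right) 24 \cdot 23 \cdot 156 = 168 \cdot 23 \cdot 156 = 3864 \cdot 156 = 602784$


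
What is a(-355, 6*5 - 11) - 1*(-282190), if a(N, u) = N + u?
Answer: 281854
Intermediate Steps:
a(-355, 6*5 - 11) - 1*(-282190) = (-355 + (6*5 - 11)) - 1*(-282190) = (-355 + (30 - 11)) + 282190 = (-355 + 19) + 282190 = -336 + 282190 = 281854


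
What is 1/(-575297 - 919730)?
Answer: -1/1495027 ≈ -6.6888e-7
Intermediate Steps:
1/(-575297 - 919730) = 1/(-1495027) = -1/1495027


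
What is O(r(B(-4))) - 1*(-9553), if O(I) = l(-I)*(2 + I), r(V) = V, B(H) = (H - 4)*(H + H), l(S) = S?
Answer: 5329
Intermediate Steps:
B(H) = 2*H*(-4 + H) (B(H) = (-4 + H)*(2*H) = 2*H*(-4 + H))
O(I) = -I*(2 + I) (O(I) = (-I)*(2 + I) = -I*(2 + I))
O(r(B(-4))) - 1*(-9553) = -2*(-4)*(-4 - 4)*(2 + 2*(-4)*(-4 - 4)) - 1*(-9553) = -2*(-4)*(-8)*(2 + 2*(-4)*(-8)) + 9553 = -1*64*(2 + 64) + 9553 = -1*64*66 + 9553 = -4224 + 9553 = 5329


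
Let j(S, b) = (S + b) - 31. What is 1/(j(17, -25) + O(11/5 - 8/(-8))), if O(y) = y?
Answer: -5/179 ≈ -0.027933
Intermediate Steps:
j(S, b) = -31 + S + b
1/(j(17, -25) + O(11/5 - 8/(-8))) = 1/((-31 + 17 - 25) + (11/5 - 8/(-8))) = 1/(-39 + (11*(1/5) - 8*(-1/8))) = 1/(-39 + (11/5 + 1)) = 1/(-39 + 16/5) = 1/(-179/5) = -5/179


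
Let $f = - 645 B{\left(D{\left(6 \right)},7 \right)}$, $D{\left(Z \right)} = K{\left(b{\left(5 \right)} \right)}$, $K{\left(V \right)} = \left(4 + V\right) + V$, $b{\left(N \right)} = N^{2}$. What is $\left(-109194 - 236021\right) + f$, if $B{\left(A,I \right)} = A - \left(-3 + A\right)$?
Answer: $-347150$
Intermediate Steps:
$K{\left(V \right)} = 4 + 2 V$
$D{\left(Z \right)} = 54$ ($D{\left(Z \right)} = 4 + 2 \cdot 5^{2} = 4 + 2 \cdot 25 = 4 + 50 = 54$)
$B{\left(A,I \right)} = 3$
$f = -1935$ ($f = \left(-645\right) 3 = -1935$)
$\left(-109194 - 236021\right) + f = \left(-109194 - 236021\right) - 1935 = -345215 - 1935 = -347150$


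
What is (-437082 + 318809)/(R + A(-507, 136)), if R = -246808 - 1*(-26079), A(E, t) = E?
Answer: 118273/221236 ≈ 0.53460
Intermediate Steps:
R = -220729 (R = -246808 + 26079 = -220729)
(-437082 + 318809)/(R + A(-507, 136)) = (-437082 + 318809)/(-220729 - 507) = -118273/(-221236) = -118273*(-1/221236) = 118273/221236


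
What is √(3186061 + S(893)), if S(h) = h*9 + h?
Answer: 3*√354999 ≈ 1787.5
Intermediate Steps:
S(h) = 10*h (S(h) = 9*h + h = 10*h)
√(3186061 + S(893)) = √(3186061 + 10*893) = √(3186061 + 8930) = √3194991 = 3*√354999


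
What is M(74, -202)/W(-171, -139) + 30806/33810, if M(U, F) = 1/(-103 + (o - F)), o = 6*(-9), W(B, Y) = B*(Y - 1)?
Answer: 158034941/173445300 ≈ 0.91115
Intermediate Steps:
W(B, Y) = B*(-1 + Y)
o = -54
M(U, F) = 1/(-157 - F) (M(U, F) = 1/(-103 + (-54 - F)) = 1/(-157 - F))
M(74, -202)/W(-171, -139) + 30806/33810 = (-1/(157 - 202))/((-171*(-1 - 139))) + 30806/33810 = (-1/(-45))/((-171*(-140))) + 30806*(1/33810) = -1*(-1/45)/23940 + 15403/16905 = (1/45)*(1/23940) + 15403/16905 = 1/1077300 + 15403/16905 = 158034941/173445300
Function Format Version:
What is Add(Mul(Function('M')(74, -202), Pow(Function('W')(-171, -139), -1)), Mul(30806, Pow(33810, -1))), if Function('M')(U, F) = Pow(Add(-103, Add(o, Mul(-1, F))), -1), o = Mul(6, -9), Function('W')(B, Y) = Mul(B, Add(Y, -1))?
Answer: Rational(158034941, 173445300) ≈ 0.91115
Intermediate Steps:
Function('W')(B, Y) = Mul(B, Add(-1, Y))
o = -54
Function('M')(U, F) = Pow(Add(-157, Mul(-1, F)), -1) (Function('M')(U, F) = Pow(Add(-103, Add(-54, Mul(-1, F))), -1) = Pow(Add(-157, Mul(-1, F)), -1))
Add(Mul(Function('M')(74, -202), Pow(Function('W')(-171, -139), -1)), Mul(30806, Pow(33810, -1))) = Add(Mul(Mul(-1, Pow(Add(157, -202), -1)), Pow(Mul(-171, Add(-1, -139)), -1)), Mul(30806, Pow(33810, -1))) = Add(Mul(Mul(-1, Pow(-45, -1)), Pow(Mul(-171, -140), -1)), Mul(30806, Rational(1, 33810))) = Add(Mul(Mul(-1, Rational(-1, 45)), Pow(23940, -1)), Rational(15403, 16905)) = Add(Mul(Rational(1, 45), Rational(1, 23940)), Rational(15403, 16905)) = Add(Rational(1, 1077300), Rational(15403, 16905)) = Rational(158034941, 173445300)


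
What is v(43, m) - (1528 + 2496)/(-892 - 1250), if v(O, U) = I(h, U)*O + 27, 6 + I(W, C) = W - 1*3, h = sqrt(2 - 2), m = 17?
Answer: -383548/1071 ≈ -358.12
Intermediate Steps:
h = 0 (h = sqrt(0) = 0)
I(W, C) = -9 + W (I(W, C) = -6 + (W - 1*3) = -6 + (W - 3) = -6 + (-3 + W) = -9 + W)
v(O, U) = 27 - 9*O (v(O, U) = (-9 + 0)*O + 27 = -9*O + 27 = 27 - 9*O)
v(43, m) - (1528 + 2496)/(-892 - 1250) = (27 - 9*43) - (1528 + 2496)/(-892 - 1250) = (27 - 387) - 4024/(-2142) = -360 - 4024*(-1)/2142 = -360 - 1*(-2012/1071) = -360 + 2012/1071 = -383548/1071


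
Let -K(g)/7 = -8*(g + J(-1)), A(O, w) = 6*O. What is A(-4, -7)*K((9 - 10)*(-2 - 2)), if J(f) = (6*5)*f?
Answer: 34944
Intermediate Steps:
J(f) = 30*f
K(g) = -1680 + 56*g (K(g) = -(-56)*(g + 30*(-1)) = -(-56)*(g - 30) = -(-56)*(-30 + g) = -7*(240 - 8*g) = -1680 + 56*g)
A(-4, -7)*K((9 - 10)*(-2 - 2)) = (6*(-4))*(-1680 + 56*((9 - 10)*(-2 - 2))) = -24*(-1680 + 56*(-1*(-4))) = -24*(-1680 + 56*4) = -24*(-1680 + 224) = -24*(-1456) = 34944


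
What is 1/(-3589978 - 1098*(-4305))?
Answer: 1/1136912 ≈ 8.7958e-7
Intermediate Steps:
1/(-3589978 - 1098*(-4305)) = 1/(-3589978 + 4726890) = 1/1136912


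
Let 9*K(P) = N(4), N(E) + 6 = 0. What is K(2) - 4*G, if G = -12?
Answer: 142/3 ≈ 47.333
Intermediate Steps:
N(E) = -6 (N(E) = -6 + 0 = -6)
K(P) = -⅔ (K(P) = (⅑)*(-6) = -⅔)
K(2) - 4*G = -⅔ - 4*(-12) = -⅔ + 48 = 142/3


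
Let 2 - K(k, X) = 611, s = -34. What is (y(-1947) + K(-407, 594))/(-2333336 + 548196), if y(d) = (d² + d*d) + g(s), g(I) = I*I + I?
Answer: -7582131/1785140 ≈ -4.2474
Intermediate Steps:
K(k, X) = -609 (K(k, X) = 2 - 1*611 = 2 - 611 = -609)
g(I) = I + I² (g(I) = I² + I = I + I²)
y(d) = 1122 + 2*d² (y(d) = (d² + d*d) - 34*(1 - 34) = (d² + d²) - 34*(-33) = 2*d² + 1122 = 1122 + 2*d²)
(y(-1947) + K(-407, 594))/(-2333336 + 548196) = ((1122 + 2*(-1947)²) - 609)/(-2333336 + 548196) = ((1122 + 2*3790809) - 609)/(-1785140) = ((1122 + 7581618) - 609)*(-1/1785140) = (7582740 - 609)*(-1/1785140) = 7582131*(-1/1785140) = -7582131/1785140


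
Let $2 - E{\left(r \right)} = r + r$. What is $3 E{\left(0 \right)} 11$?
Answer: $66$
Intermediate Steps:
$E{\left(r \right)} = 2 - 2 r$ ($E{\left(r \right)} = 2 - \left(r + r\right) = 2 - 2 r$)
$3 E{\left(0 \right)} 11 = 3 \left(2 - 0\right) 11 = 3 \left(2 + 0\right) 11 = 3 \cdot 2 \cdot 11 = 6 \cdot 11 = 66$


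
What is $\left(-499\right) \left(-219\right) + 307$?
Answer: $109588$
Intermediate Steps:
$\left(-499\right) \left(-219\right) + 307 = 109281 + 307 = 109588$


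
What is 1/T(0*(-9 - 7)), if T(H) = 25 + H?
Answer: 1/25 ≈ 0.040000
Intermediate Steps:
1/T(0*(-9 - 7)) = 1/(25 + 0*(-9 - 7)) = 1/(25 + 0*(-16)) = 1/(25 + 0) = 1/25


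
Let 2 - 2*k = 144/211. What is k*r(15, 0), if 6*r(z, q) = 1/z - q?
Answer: 139/18990 ≈ 0.0073196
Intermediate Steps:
r(z, q) = -q/6 + 1/(6*z) (r(z, q) = (1/z - q)/6 = -q/6 + 1/(6*z))
k = 139/211 (k = 1 - 72/211 = 139/211 ≈ 0.65877)
k*r(15, 0) = 139*((⅙)*(1 - 1*0*15)/15)/211 = 139*((⅙)*(1/15)*(1 + 0))/211 = 139*((⅙)*(1/15)*1)/211 = (139/211)*(1/90) = 139/18990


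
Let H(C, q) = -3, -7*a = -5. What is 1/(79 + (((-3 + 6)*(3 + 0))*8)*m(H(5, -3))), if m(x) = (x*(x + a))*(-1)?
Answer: -7/2903 ≈ -0.0024113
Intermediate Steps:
a = 5/7 (a = -⅐*(-5) = 5/7 ≈ 0.71429)
m(x) = -x*(5/7 + x) (m(x) = (x*(x + 5/7))*(-1) = (x*(5/7 + x))*(-1) = -x*(5/7 + x))
1/(79 + (((-3 + 6)*(3 + 0))*8)*m(H(5, -3))) = 1/(79 + (((-3 + 6)*(3 + 0))*8)*(-⅐*(-3)*(5 + 7*(-3)))) = 1/(79 + ((3*3)*8)*(-⅐*(-3)*(5 - 21))) = 1/(79 + (9*8)*(-⅐*(-3)*(-16))) = 1/(79 + 72*(-48/7)) = 1/(79 - 3456/7) = 1/(-2903/7) = -7/2903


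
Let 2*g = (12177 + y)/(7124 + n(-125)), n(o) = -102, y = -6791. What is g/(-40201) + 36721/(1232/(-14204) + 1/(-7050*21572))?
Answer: -5598122297515336649738443/13222937934377657122 ≈ -4.2336e+5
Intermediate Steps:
g = 2693/7022 (g = ((12177 - 6791)/(7124 - 102))/2 = (5386/7022)/2 = (5386*(1/7022))/2 = (½)*(2693/3511) = 2693/7022 ≈ 0.38351)
g/(-40201) + 36721/(1232/(-14204) + 1/(-7050*21572)) = (2693/7022)/(-40201) + 36721/(1232/(-14204) + 1/(-7050*21572)) = (2693/7022)*(-1/40201) + 36721/(1232*(-1/14204) - 1/7050*1/21572) = -2693/282291422 + 36721/(-308/3551 - 1/152082600) = -2693/282291422 + 36721/(-46841444351/540045312600) = -2693/282291422 + 36721*(-540045312600/46841444351) = -2693/282291422 - 19831003923984600/46841444351 = -5598122297515336649738443/13222937934377657122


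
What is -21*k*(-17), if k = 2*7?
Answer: 4998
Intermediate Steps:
k = 14
-21*k*(-17) = -21*14*(-17) = -294*(-17) = 4998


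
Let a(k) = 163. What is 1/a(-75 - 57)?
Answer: 1/163 ≈ 0.0061350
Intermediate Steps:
1/a(-75 - 57) = 1/163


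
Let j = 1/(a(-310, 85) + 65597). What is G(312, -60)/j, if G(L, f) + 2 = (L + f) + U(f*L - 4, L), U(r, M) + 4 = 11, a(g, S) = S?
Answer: 16880274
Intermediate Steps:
U(r, M) = 7 (U(r, M) = -4 + 11 = 7)
G(L, f) = 5 + L + f (G(L, f) = -2 + ((L + f) + 7) = -2 + (7 + L + f) = 5 + L + f)
j = 1/65682 (j = 1/(85 + 65597) = 1/65682 ≈ 1.5225e-5)
G(312, -60)/j = (5 + 312 - 60)/(1/65682) = 257*65682 = 16880274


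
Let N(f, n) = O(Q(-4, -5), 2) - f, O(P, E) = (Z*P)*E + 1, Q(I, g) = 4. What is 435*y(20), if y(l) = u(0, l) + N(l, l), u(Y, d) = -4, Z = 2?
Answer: -3045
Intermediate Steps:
O(P, E) = 1 + 2*E*P (O(P, E) = (2*P)*E + 1 = 2*E*P + 1 = 1 + 2*E*P)
N(f, n) = 17 - f (N(f, n) = (1 + 2*2*4) - f = (1 + 16) - f = 17 - f)
y(l) = 13 - l (y(l) = -4 + (17 - l) = 13 - l)
435*y(20) = 435*(13 - 1*20) = 435*(13 - 20) = 435*(-7) = -3045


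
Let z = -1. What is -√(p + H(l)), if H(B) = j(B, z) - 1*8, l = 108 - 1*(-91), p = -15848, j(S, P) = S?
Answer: -I*√15657 ≈ -125.13*I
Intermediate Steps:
l = 199 (l = 108 + 91 = 199)
H(B) = -8 + B (H(B) = B - 1*8 = B - 8 = -8 + B)
-√(p + H(l)) = -√(-15848 + (-8 + 199)) = -√(-15848 + 191) = -√(-15657) = -I*√15657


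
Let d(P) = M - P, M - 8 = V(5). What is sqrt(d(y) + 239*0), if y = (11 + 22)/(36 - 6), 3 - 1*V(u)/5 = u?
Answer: I*sqrt(310)/10 ≈ 1.7607*I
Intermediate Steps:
V(u) = 15 - 5*u
M = -2 (M = 8 + (15 - 5*5) = 8 + (15 - 25) = 8 - 10 = -2)
y = 11/10 (y = 33/30 = 33*(1/30) = 11/10 ≈ 1.1000)
d(P) = -2 - P
sqrt(d(y) + 239*0) = sqrt((-2 - 1*11/10) + 239*0) = sqrt((-2 - 11/10) + 0) = sqrt(-31/10 + 0) = sqrt(-31/10) = I*sqrt(310)/10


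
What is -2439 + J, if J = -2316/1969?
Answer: -4804707/1969 ≈ -2440.2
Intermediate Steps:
J = -2316/1969 (J = -2316*1/1969 = -2316/1969 ≈ -1.1762)
-2439 + J = -2439 - 2316/1969 = -4804707/1969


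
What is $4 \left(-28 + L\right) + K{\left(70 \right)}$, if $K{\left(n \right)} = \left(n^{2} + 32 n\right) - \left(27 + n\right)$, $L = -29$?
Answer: $6815$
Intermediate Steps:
$K{\left(n \right)} = -27 + n^{2} + 31 n$
$4 \left(-28 + L\right) + K{\left(70 \right)} = 4 \left(-28 - 29\right) + \left(-27 + 70^{2} + 31 \cdot 70\right) = 4 \left(-57\right) + \left(-27 + 4900 + 2170\right) = -228 + 7043 = 6815$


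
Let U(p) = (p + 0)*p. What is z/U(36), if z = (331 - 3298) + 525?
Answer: -407/216 ≈ -1.8843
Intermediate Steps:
z = -2442 (z = -2967 + 525 = -2442)
U(p) = p² (U(p) = p*p = p²)
z/U(36) = -2442/(36²) = -2442/1296 = -2442*1/1296 = -407/216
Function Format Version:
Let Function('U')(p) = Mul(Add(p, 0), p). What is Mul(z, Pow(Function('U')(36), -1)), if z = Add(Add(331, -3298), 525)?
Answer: Rational(-407, 216) ≈ -1.8843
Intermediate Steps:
z = -2442 (z = Add(-2967, 525) = -2442)
Function('U')(p) = Pow(p, 2) (Function('U')(p) = Mul(p, p) = Pow(p, 2))
Mul(z, Pow(Function('U')(36), -1)) = Mul(-2442, Pow(Pow(36, 2), -1)) = Mul(-2442, Pow(1296, -1)) = Mul(-2442, Rational(1, 1296)) = Rational(-407, 216)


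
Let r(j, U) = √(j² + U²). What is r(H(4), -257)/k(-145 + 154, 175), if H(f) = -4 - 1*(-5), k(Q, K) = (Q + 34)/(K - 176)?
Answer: -5*√2642/43 ≈ -5.9768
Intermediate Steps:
k(Q, K) = (34 + Q)/(-176 + K)
H(f) = 1 (H(f) = -4 + 5 = 1)
r(j, U) = √(U² + j²)
r(H(4), -257)/k(-145 + 154, 175) = √((-257)² + 1²)/(((34 + (-145 + 154))/(-176 + 175))) = √(66049 + 1)/(((34 + 9)/(-1))) = √66050/((-1*43)) = (5*√2642)/(-43) = (5*√2642)*(-1/43) = -5*√2642/43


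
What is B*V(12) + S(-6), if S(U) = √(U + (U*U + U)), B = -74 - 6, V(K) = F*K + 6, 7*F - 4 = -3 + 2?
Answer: -6240/7 + 2*√6 ≈ -886.53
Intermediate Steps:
F = 3/7 (F = 4/7 + (-3 + 2)/7 = 4/7 + (⅐)*(-1) = 4/7 - ⅐ = 3/7 ≈ 0.42857)
V(K) = 6 + 3*K/7 (V(K) = 3*K/7 + 6 = 6 + 3*K/7)
B = -80
S(U) = √(U² + 2*U) (S(U) = √(U + (U² + U)) = √(U + (U + U²)) = √(U² + 2*U))
B*V(12) + S(-6) = -80*(6 + (3/7)*12) + √(-6*(2 - 6)) = -80*(6 + 36/7) + √(-6*(-4)) = -80*78/7 + √24 = -6240/7 + 2*√6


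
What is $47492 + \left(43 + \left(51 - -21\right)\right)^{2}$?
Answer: $60717$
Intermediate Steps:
$47492 + \left(43 + \left(51 - -21\right)\right)^{2} = 47492 + \left(43 + \left(51 + 21\right)\right)^{2} = 47492 + \left(43 + 72\right)^{2} = 47492 + 115^{2} = 47492 + 13225 = 60717$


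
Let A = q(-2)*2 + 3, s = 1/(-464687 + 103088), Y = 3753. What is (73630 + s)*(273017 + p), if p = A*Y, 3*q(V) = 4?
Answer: 7835174472246796/361599 ≈ 2.1668e+10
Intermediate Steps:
q(V) = 4/3 (q(V) = (⅓)*4 = 4/3)
s = -1/361599 (s = 1/(-361599) = -1/361599 ≈ -2.7655e-6)
A = 17/3 (A = (4/3)*2 + 3 = 8/3 + 3 = 17/3 ≈ 5.6667)
p = 21267 (p = (17/3)*3753 = 21267)
(73630 + s)*(273017 + p) = (73630 - 1/361599)*(273017 + 21267) = (26624534369/361599)*294284 = 7835174472246796/361599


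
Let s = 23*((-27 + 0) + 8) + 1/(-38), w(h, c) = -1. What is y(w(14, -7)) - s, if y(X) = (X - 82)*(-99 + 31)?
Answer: 231079/38 ≈ 6081.0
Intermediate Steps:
s = -16607/38 (s = 23*(-27 + 8) - 1/38 = 23*(-19) - 1/38 = -437 - 1/38 = -16607/38 ≈ -437.03)
y(X) = 5576 - 68*X (y(X) = (-82 + X)*(-68) = 5576 - 68*X)
y(w(14, -7)) - s = (5576 - 68*(-1)) - 1*(-16607/38) = (5576 + 68) + 16607/38 = 5644 + 16607/38 = 231079/38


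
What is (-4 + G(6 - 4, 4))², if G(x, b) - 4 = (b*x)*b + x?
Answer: 1156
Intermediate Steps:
G(x, b) = 4 + x + x*b² (G(x, b) = 4 + ((b*x)*b + x) = 4 + (x*b² + x) = 4 + (x + x*b²) = 4 + x + x*b²)
(-4 + G(6 - 4, 4))² = (-4 + (4 + (6 - 4) + (6 - 4)*4²))² = (-4 + (4 + 2 + 2*16))² = (-4 + (4 + 2 + 32))² = (-4 + 38)² = 34² = 1156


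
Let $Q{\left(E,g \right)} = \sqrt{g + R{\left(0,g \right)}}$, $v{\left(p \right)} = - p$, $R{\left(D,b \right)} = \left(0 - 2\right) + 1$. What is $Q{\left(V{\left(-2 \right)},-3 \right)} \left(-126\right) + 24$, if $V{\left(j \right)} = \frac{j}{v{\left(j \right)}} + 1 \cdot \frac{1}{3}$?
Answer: $24 - 252 i \approx 24.0 - 252.0 i$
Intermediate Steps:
$R{\left(D,b \right)} = -1$ ($R{\left(D,b \right)} = -2 + 1 = -1$)
$V{\left(j \right)} = - \frac{2}{3}$ ($V{\left(j \right)} = \frac{j}{\left(-1\right) j} + 1 \cdot \frac{1}{3} = j \left(- \frac{1}{j}\right) + 1 \cdot \frac{1}{3} = -1 + \frac{1}{3} = - \frac{2}{3}$)
$Q{\left(E,g \right)} = \sqrt{-1 + g}$ ($Q{\left(E,g \right)} = \sqrt{g - 1} = \sqrt{-1 + g}$)
$Q{\left(V{\left(-2 \right)},-3 \right)} \left(-126\right) + 24 = \sqrt{-1 - 3} \left(-126\right) + 24 = \sqrt{-4} \left(-126\right) + 24 = 2 i \left(-126\right) + 24 = - 252 i + 24 = 24 - 252 i$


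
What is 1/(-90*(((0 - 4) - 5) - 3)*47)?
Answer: 1/50760 ≈ 1.9701e-5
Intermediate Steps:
1/(-90*(((0 - 4) - 5) - 3)*47) = 1/(-90*((-4 - 5) - 3)*47) = 1/(-90*(-9 - 3)*47) = 1/(-90*(-12)*47) = 1/(-45*(-24)*47) = 1/(1080*47) = 1/50760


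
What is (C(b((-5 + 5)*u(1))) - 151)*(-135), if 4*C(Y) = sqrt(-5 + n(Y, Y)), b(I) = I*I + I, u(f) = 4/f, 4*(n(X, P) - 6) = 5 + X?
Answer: 162675/8 ≈ 20334.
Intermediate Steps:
n(X, P) = 29/4 + X/4 (n(X, P) = 6 + (5 + X)/4 = 6 + (5/4 + X/4) = 29/4 + X/4)
b(I) = I + I**2 (b(I) = I**2 + I = I + I**2)
C(Y) = sqrt(9/4 + Y/4)/4 (C(Y) = sqrt(-5 + (29/4 + Y/4))/4 = sqrt(9/4 + Y/4)/4)
(C(b((-5 + 5)*u(1))) - 151)*(-135) = (sqrt(9 + ((-5 + 5)*(4/1))*(1 + (-5 + 5)*(4/1)))/8 - 151)*(-135) = (sqrt(9 + (0*(4*1))*(1 + 0*(4*1)))/8 - 151)*(-135) = (sqrt(9 + (0*4)*(1 + 0*4))/8 - 151)*(-135) = (sqrt(9 + 0*(1 + 0))/8 - 151)*(-135) = (sqrt(9 + 0*1)/8 - 151)*(-135) = (sqrt(9 + 0)/8 - 151)*(-135) = (sqrt(9)/8 - 151)*(-135) = ((1/8)*3 - 151)*(-135) = (3/8 - 151)*(-135) = -1205/8*(-135) = 162675/8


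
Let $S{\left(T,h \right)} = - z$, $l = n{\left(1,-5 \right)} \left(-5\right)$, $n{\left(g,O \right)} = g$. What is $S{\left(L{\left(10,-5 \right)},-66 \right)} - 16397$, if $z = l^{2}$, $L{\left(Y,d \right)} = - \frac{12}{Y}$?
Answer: $-16422$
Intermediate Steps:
$l = -5$ ($l = 1 \left(-5\right) = -5$)
$z = 25$ ($z = \left(-5\right)^{2} = 25$)
$S{\left(T,h \right)} = -25$ ($S{\left(T,h \right)} = \left(-1\right) 25 = -25$)
$S{\left(L{\left(10,-5 \right)},-66 \right)} - 16397 = -25 - 16397 = -16422$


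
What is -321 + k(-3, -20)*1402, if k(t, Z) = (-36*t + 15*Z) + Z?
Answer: -297545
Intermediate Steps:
k(t, Z) = -36*t + 16*Z
-321 + k(-3, -20)*1402 = -321 + (-36*(-3) + 16*(-20))*1402 = -321 + (108 - 320)*1402 = -321 - 212*1402 = -321 - 297224 = -297545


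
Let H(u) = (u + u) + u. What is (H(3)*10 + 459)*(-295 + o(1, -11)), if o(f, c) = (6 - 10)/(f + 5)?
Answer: -162321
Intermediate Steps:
H(u) = 3*u (H(u) = 2*u + u = 3*u)
o(f, c) = -4/(5 + f)
(H(3)*10 + 459)*(-295 + o(1, -11)) = ((3*3)*10 + 459)*(-295 - 4/(5 + 1)) = (9*10 + 459)*(-295 - 4/6) = (90 + 459)*(-295 - 4*⅙) = 549*(-295 - ⅔) = 549*(-887/3) = -162321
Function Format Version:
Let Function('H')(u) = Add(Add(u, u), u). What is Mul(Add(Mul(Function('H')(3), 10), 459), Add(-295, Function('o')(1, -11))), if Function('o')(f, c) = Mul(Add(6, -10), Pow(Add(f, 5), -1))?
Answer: -162321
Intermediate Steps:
Function('H')(u) = Mul(3, u) (Function('H')(u) = Add(Mul(2, u), u) = Mul(3, u))
Function('o')(f, c) = Mul(-4, Pow(Add(5, f), -1))
Mul(Add(Mul(Function('H')(3), 10), 459), Add(-295, Function('o')(1, -11))) = Mul(Add(Mul(Mul(3, 3), 10), 459), Add(-295, Mul(-4, Pow(Add(5, 1), -1)))) = Mul(Add(Mul(9, 10), 459), Add(-295, Mul(-4, Pow(6, -1)))) = Mul(Add(90, 459), Add(-295, Mul(-4, Rational(1, 6)))) = Mul(549, Add(-295, Rational(-2, 3))) = Mul(549, Rational(-887, 3)) = -162321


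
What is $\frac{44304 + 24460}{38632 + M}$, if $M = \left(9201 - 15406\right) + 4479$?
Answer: $\frac{34382}{18453} \approx 1.8632$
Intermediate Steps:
$M = -1726$ ($M = -6205 + 4479 = -1726$)
$\frac{44304 + 24460}{38632 + M} = \frac{44304 + 24460}{38632 - 1726} = \frac{68764}{36906} = 68764 \cdot \frac{1}{36906} = \frac{34382}{18453}$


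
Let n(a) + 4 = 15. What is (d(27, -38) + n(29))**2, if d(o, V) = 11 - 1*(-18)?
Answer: 1600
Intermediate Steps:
n(a) = 11 (n(a) = -4 + 15 = 11)
d(o, V) = 29 (d(o, V) = 11 + 18 = 29)
(d(27, -38) + n(29))**2 = (29 + 11)**2 = 40**2 = 1600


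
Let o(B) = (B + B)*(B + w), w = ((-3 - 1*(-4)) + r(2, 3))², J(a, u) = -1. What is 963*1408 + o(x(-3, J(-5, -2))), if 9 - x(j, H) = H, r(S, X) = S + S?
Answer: 1356604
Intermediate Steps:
r(S, X) = 2*S
x(j, H) = 9 - H
w = 25 (w = ((-3 - 1*(-4)) + 2*2)² = ((-3 + 4) + 4)² = (1 + 4)² = 5² = 25)
o(B) = 2*B*(25 + B) (o(B) = (B + B)*(B + 25) = (2*B)*(25 + B) = 2*B*(25 + B))
963*1408 + o(x(-3, J(-5, -2))) = 963*1408 + 2*(9 - 1*(-1))*(25 + (9 - 1*(-1))) = 1355904 + 2*(9 + 1)*(25 + (9 + 1)) = 1355904 + 2*10*(25 + 10) = 1355904 + 2*10*35 = 1355904 + 700 = 1356604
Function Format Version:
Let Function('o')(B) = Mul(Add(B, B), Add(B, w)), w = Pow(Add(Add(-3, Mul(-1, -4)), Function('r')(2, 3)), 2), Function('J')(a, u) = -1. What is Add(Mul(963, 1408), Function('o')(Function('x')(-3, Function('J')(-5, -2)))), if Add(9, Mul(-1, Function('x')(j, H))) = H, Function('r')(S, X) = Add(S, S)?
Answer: 1356604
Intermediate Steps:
Function('r')(S, X) = Mul(2, S)
Function('x')(j, H) = Add(9, Mul(-1, H))
w = 25 (w = Pow(Add(Add(-3, Mul(-1, -4)), Mul(2, 2)), 2) = Pow(Add(Add(-3, 4), 4), 2) = Pow(Add(1, 4), 2) = Pow(5, 2) = 25)
Function('o')(B) = Mul(2, B, Add(25, B)) (Function('o')(B) = Mul(Add(B, B), Add(B, 25)) = Mul(Mul(2, B), Add(25, B)) = Mul(2, B, Add(25, B)))
Add(Mul(963, 1408), Function('o')(Function('x')(-3, Function('J')(-5, -2)))) = Add(Mul(963, 1408), Mul(2, Add(9, Mul(-1, -1)), Add(25, Add(9, Mul(-1, -1))))) = Add(1355904, Mul(2, Add(9, 1), Add(25, Add(9, 1)))) = Add(1355904, Mul(2, 10, Add(25, 10))) = Add(1355904, Mul(2, 10, 35)) = Add(1355904, 700) = 1356604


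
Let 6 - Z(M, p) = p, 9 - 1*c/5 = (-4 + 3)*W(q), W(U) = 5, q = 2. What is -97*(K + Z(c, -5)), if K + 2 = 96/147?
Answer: -45881/49 ≈ -936.35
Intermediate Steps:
c = 70 (c = 45 - 5*(-4 + 3)*5 = 45 - (-5)*5 = 45 - 5*(-5) = 45 + 25 = 70)
Z(M, p) = 6 - p
K = -66/49 (K = -2 + 96/147 = -2 + 96*(1/147) = -2 + 32/49 = -66/49 ≈ -1.3469)
-97*(K + Z(c, -5)) = -97*(-66/49 + (6 - 1*(-5))) = -97*(-66/49 + (6 + 5)) = -97*(-66/49 + 11) = -97*473/49 = -45881/49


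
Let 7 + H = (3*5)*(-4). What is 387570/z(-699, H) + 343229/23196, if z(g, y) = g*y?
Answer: 8354839159/362112756 ≈ 23.072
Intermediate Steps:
H = -67 (H = -7 + (3*5)*(-4) = -7 + 15*(-4) = -7 - 60 = -67)
387570/z(-699, H) + 343229/23196 = 387570/((-699*(-67))) + 343229/23196 = 387570/46833 + 343229*(1/23196) = 387570*(1/46833) + 343229/23196 = 129190/15611 + 343229/23196 = 8354839159/362112756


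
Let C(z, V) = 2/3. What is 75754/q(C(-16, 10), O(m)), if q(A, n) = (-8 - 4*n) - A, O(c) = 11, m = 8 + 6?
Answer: -113631/79 ≈ -1438.4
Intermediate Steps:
m = 14
C(z, V) = ⅔ (C(z, V) = 2*(⅓) = ⅔)
q(A, n) = -8 - A - 4*n
75754/q(C(-16, 10), O(m)) = 75754/(-8 - 1*⅔ - 4*11) = 75754/(-8 - ⅔ - 44) = 75754/(-158/3) = 75754*(-3/158) = -113631/79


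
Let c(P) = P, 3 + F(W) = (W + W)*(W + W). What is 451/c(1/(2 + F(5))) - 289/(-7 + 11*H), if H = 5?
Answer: 2142863/48 ≈ 44643.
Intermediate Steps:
F(W) = -3 + 4*W**2 (F(W) = -3 + (W + W)*(W + W) = -3 + (2*W)*(2*W) = -3 + 4*W**2)
451/c(1/(2 + F(5))) - 289/(-7 + 11*H) = 451/(1/(2 + (-3 + 4*5**2))) - 289/(-7 + 11*5) = 451/(1/(2 + (-3 + 4*25))) - 289/(-7 + 55) = 451/(1/(2 + (-3 + 100))) - 289/48 = 451/(1/(2 + 97)) - 289*1/48 = 451/(1/99) - 289/48 = 451*99 - 289/48 = 44649 - 289/48 = 2142863/48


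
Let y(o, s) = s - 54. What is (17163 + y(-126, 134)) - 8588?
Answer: 8655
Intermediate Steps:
y(o, s) = -54 + s
(17163 + y(-126, 134)) - 8588 = (17163 + (-54 + 134)) - 8588 = (17163 + 80) - 8588 = 17243 - 8588 = 8655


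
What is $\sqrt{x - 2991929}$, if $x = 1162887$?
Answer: $i \sqrt{1829042} \approx 1352.4 i$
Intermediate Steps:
$\sqrt{x - 2991929} = \sqrt{1162887 - 2991929} = \sqrt{-1829042} = i \sqrt{1829042}$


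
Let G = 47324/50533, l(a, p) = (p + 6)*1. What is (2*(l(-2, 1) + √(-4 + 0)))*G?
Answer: 94648/7219 + 189296*I/50533 ≈ 13.111 + 3.746*I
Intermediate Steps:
l(a, p) = 6 + p (l(a, p) = (6 + p)*1 = 6 + p)
G = 47324/50533 (G = 47324*(1/50533) = 47324/50533 ≈ 0.93650)
(2*(l(-2, 1) + √(-4 + 0)))*G = (2*((6 + 1) + √(-4 + 0)))*(47324/50533) = (2*(7 + √(-4)))*(47324/50533) = (2*(7 + 2*I))*(47324/50533) = (14 + 4*I)*(47324/50533) = 94648/7219 + 189296*I/50533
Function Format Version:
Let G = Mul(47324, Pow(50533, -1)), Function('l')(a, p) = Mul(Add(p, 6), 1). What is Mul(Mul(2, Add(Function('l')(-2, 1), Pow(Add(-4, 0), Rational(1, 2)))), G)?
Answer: Add(Rational(94648, 7219), Mul(Rational(189296, 50533), I)) ≈ Add(13.111, Mul(3.7460, I))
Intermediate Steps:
Function('l')(a, p) = Add(6, p) (Function('l')(a, p) = Mul(Add(6, p), 1) = Add(6, p))
G = Rational(47324, 50533) (G = Mul(47324, Rational(1, 50533)) = Rational(47324, 50533) ≈ 0.93650)
Mul(Mul(2, Add(Function('l')(-2, 1), Pow(Add(-4, 0), Rational(1, 2)))), G) = Mul(Mul(2, Add(Add(6, 1), Pow(Add(-4, 0), Rational(1, 2)))), Rational(47324, 50533)) = Mul(Mul(2, Add(7, Pow(-4, Rational(1, 2)))), Rational(47324, 50533)) = Mul(Mul(2, Add(7, Mul(2, I))), Rational(47324, 50533)) = Mul(Add(14, Mul(4, I)), Rational(47324, 50533)) = Add(Rational(94648, 7219), Mul(Rational(189296, 50533), I))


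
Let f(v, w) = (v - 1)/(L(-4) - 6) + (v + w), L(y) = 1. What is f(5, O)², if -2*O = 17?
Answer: 1849/100 ≈ 18.490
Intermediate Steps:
O = -17/2 (O = -½*17 = -17/2 ≈ -8.5000)
f(v, w) = ⅕ + w + 4*v/5 (f(v, w) = (v - 1)/(1 - 6) + (v + w) = (-1 + v)/(-5) + (v + w) = (-1 + v)*(-⅕) + (v + w) = (⅕ - v/5) + (v + w) = ⅕ + w + 4*v/5)
f(5, O)² = (⅕ - 17/2 + (⅘)*5)² = (⅕ - 17/2 + 4)² = (-43/10)² = 1849/100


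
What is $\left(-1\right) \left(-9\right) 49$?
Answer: $441$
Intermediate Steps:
$\left(-1\right) \left(-9\right) 49 = 9 \cdot 49 = 441$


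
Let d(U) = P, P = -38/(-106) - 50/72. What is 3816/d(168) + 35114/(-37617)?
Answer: -273909176650/24112497 ≈ -11360.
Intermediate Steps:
P = -641/1908 (P = -38*(-1/106) - 50*1/72 = 19/53 - 25/36 = -641/1908 ≈ -0.33595)
d(U) = -641/1908
3816/d(168) + 35114/(-37617) = 3816/(-641/1908) + 35114/(-37617) = 3816*(-1908/641) + 35114*(-1/37617) = -7280928/641 - 35114/37617 = -273909176650/24112497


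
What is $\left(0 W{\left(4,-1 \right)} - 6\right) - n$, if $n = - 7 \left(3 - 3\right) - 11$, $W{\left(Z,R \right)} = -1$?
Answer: $5$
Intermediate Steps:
$n = -11$ ($n = - 7 \left(3 - 3\right) - 11 = \left(-7\right) 0 - 11 = 0 - 11 = -11$)
$\left(0 W{\left(4,-1 \right)} - 6\right) - n = \left(0 \left(-1\right) - 6\right) - -11 = \left(0 - 6\right) + 11 = -6 + 11 = 5$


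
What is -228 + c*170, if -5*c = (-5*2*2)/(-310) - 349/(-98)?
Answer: -533587/1519 ≈ -351.28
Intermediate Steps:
c = -2203/3038 (c = -((-5*2*2)/(-310) - 349/(-98))/5 = -(-10*2*(-1/310) - 349*(-1/98))/5 = -(-20*(-1/310) + 349/98)/5 = -(2/31 + 349/98)/5 = -⅕*11015/3038 = -2203/3038 ≈ -0.72515)
-228 + c*170 = -228 - 2203/3038*170 = -228 - 187255/1519 = -533587/1519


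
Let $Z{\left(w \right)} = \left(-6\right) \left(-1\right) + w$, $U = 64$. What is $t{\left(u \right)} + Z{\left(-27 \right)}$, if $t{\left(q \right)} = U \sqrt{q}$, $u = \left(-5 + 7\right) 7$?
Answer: $-21 + 64 \sqrt{14} \approx 218.47$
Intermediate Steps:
$u = 14$ ($u = 2 \cdot 7 = 14$)
$Z{\left(w \right)} = 6 + w$
$t{\left(q \right)} = 64 \sqrt{q}$
$t{\left(u \right)} + Z{\left(-27 \right)} = 64 \sqrt{14} + \left(6 - 27\right) = 64 \sqrt{14} - 21 = -21 + 64 \sqrt{14}$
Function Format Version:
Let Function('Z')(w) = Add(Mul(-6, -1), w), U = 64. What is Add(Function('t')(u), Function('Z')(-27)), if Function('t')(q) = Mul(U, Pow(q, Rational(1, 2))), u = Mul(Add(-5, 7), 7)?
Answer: Add(-21, Mul(64, Pow(14, Rational(1, 2)))) ≈ 218.47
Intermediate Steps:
u = 14 (u = Mul(2, 7) = 14)
Function('Z')(w) = Add(6, w)
Function('t')(q) = Mul(64, Pow(q, Rational(1, 2)))
Add(Function('t')(u), Function('Z')(-27)) = Add(Mul(64, Pow(14, Rational(1, 2))), Add(6, -27)) = Add(Mul(64, Pow(14, Rational(1, 2))), -21) = Add(-21, Mul(64, Pow(14, Rational(1, 2))))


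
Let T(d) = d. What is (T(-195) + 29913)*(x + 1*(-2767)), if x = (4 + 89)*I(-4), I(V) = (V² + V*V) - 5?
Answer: -7607808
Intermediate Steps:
I(V) = -5 + 2*V² (I(V) = (V² + V²) - 5 = 2*V² - 5 = -5 + 2*V²)
x = 2511 (x = (4 + 89)*(-5 + 2*(-4)²) = 93*(-5 + 2*16) = 93*(-5 + 32) = 93*27 = 2511)
(T(-195) + 29913)*(x + 1*(-2767)) = (-195 + 29913)*(2511 + 1*(-2767)) = 29718*(2511 - 2767) = 29718*(-256) = -7607808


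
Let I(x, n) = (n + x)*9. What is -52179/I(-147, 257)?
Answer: -17393/330 ≈ -52.706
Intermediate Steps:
I(x, n) = 9*n + 9*x
-52179/I(-147, 257) = -52179/(9*257 + 9*(-147)) = -52179/(2313 - 1323) = -52179/990 = -52179*1/990 = -17393/330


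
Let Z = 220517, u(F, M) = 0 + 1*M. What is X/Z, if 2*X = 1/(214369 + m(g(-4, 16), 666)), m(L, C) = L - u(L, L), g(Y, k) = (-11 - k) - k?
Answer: 1/94544017546 ≈ 1.0577e-11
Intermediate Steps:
u(F, M) = M (u(F, M) = 0 + M = M)
g(Y, k) = -11 - 2*k
m(L, C) = 0 (m(L, C) = L - L = 0)
X = 1/428738 (X = 1/(2*(214369 + 0)) = (½)/214369 = (½)*(1/214369) = 1/428738 ≈ 2.3324e-6)
X/Z = (1/428738)/220517 = (1/428738)*(1/220517) = 1/94544017546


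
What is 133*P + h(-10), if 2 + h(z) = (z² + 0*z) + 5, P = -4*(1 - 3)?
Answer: 1167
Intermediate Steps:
P = 8 (P = -4*(-2) = 8)
h(z) = 3 + z² (h(z) = -2 + ((z² + 0*z) + 5) = -2 + ((z² + 0) + 5) = -2 + (z² + 5) = -2 + (5 + z²) = 3 + z²)
133*P + h(-10) = 133*8 + (3 + (-10)²) = 1064 + (3 + 100) = 1064 + 103 = 1167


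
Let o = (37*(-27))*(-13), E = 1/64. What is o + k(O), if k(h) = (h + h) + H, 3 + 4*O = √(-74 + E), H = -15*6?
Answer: 25791/2 + I*√4735/16 ≈ 12896.0 + 4.3007*I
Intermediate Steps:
E = 1/64 ≈ 0.015625
H = -90
O = -¾ + I*√4735/32 (O = -¾ + √(-74 + 1/64)/4 = -¾ + √(-4735/64)/4 = -¾ + (I*√4735/8)/4 = -¾ + I*√4735/32 ≈ -0.75 + 2.1504*I)
k(h) = -90 + 2*h (k(h) = (h + h) - 90 = 2*h - 90 = -90 + 2*h)
o = 12987 (o = -999*(-13) = 12987)
o + k(O) = 12987 + (-90 + 2*(-¾ + I*√4735/32)) = 12987 + (-90 + (-3/2 + I*√4735/16)) = 12987 + (-183/2 + I*√4735/16) = 25791/2 + I*√4735/16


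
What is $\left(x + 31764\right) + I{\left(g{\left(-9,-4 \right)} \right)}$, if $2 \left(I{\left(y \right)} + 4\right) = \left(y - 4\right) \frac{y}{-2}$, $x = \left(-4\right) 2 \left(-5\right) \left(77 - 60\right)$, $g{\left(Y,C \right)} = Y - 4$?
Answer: $\frac{129539}{4} \approx 32385.0$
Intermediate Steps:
$g{\left(Y,C \right)} = -4 + Y$ ($g{\left(Y,C \right)} = Y - 4 = -4 + Y$)
$x = 680$ ($x = \left(-8\right) \left(-5\right) 17 = 40 \cdot 17 = 680$)
$I{\left(y \right)} = -4 - \frac{y \left(-4 + y\right)}{4}$ ($I{\left(y \right)} = -4 + \frac{\left(y - 4\right) \frac{y}{-2}}{2} = -4 + \frac{\left(-4 + y\right) y \left(- \frac{1}{2}\right)}{2} = -4 + \frac{\left(-4 + y\right) \left(- \frac{y}{2}\right)}{2} = -4 + \frac{\left(- \frac{1}{2}\right) y \left(-4 + y\right)}{2} = -4 - \frac{y \left(-4 + y\right)}{4}$)
$\left(x + 31764\right) + I{\left(g{\left(-9,-4 \right)} \right)} = \left(680 + 31764\right) - \left(17 + \frac{\left(-4 - 9\right)^{2}}{4}\right) = 32444 - \left(17 + \frac{169}{4}\right) = 32444 - \frac{237}{4} = \frac{129539}{4}$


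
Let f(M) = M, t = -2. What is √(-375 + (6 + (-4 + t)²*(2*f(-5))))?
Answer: 27*I ≈ 27.0*I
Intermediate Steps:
√(-375 + (6 + (-4 + t)²*(2*f(-5)))) = √(-375 + (6 + (-4 - 2)²*(2*(-5)))) = √(-375 + (6 + (-6)²*(-10))) = √(-375 + (6 + 36*(-10))) = √(-375 + (6 - 360)) = √(-375 - 354) = √(-729) = 27*I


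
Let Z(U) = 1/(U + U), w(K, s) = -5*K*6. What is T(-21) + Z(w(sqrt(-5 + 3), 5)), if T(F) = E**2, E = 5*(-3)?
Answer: 225 + I*sqrt(2)/120 ≈ 225.0 + 0.011785*I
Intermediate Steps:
w(K, s) = -30*K
Z(U) = 1/(2*U)
E = -15
T(F) = 225 (T(F) = (-15)**2 = 225)
T(-21) + Z(w(sqrt(-5 + 3), 5)) = 225 + 1/(2*((-30*sqrt(-5 + 3)))) = 225 + 1/(2*((-30*I*sqrt(2)))) = 225 + (I*sqrt(2)/60)/2 = 225 + I*sqrt(2)/120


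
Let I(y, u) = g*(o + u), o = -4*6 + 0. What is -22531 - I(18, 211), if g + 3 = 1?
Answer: -22157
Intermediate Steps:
g = -2 (g = -3 + 1 = -2)
o = -24 (o = -24 + 0 = -24)
I(y, u) = 48 - 2*u (I(y, u) = -2*(-24 + u) = 48 - 2*u)
-22531 - I(18, 211) = -22531 - (48 - 2*211) = -22531 - (48 - 422) = -22531 - 1*(-374) = -22531 + 374 = -22157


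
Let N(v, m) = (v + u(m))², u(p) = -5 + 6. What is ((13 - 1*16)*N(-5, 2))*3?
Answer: -144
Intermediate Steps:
u(p) = 1
N(v, m) = (1 + v)² (N(v, m) = (v + 1)² = (1 + v)²)
((13 - 1*16)*N(-5, 2))*3 = ((13 - 1*16)*(1 - 5)²)*3 = ((13 - 16)*(-4)²)*3 = -3*16*3 = -48*3 = -144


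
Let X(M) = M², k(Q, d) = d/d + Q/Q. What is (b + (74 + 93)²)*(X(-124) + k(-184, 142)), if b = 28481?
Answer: 866857860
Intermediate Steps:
k(Q, d) = 2 (k(Q, d) = 1 + 1 = 2)
(b + (74 + 93)²)*(X(-124) + k(-184, 142)) = (28481 + (74 + 93)²)*((-124)² + 2) = (28481 + 167²)*(15376 + 2) = (28481 + 27889)*15378 = 56370*15378 = 866857860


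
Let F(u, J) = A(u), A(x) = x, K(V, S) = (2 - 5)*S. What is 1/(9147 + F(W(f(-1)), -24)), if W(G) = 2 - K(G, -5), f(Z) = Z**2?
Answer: 1/9134 ≈ 0.00010948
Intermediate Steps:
K(V, S) = -3*S
W(G) = -13 (W(G) = 2 - (-3)*(-5) = 2 - 1*15 = 2 - 15 = -13)
F(u, J) = u
1/(9147 + F(W(f(-1)), -24)) = 1/(9147 - 13) = 1/9134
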